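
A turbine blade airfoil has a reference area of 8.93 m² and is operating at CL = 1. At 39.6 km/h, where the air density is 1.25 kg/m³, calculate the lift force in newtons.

L = 675 N

Convert speed: v = 39.6 km/h ÷ 3.6 = 11 m/s.
Dynamic pressure q = ½ρv² = ½ × 1.25 × 11² = 75.62 Pa.
L = q·S·CL = 75.62 × 8.93 × 1 = 675 N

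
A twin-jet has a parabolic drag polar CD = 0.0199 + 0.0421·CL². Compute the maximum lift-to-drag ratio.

(L/D)max = 17.3

For CD = CD0 + K·CL², (L/D)max occurs at CL* = √(CD0/K) and equals 1/(2√(K·CD0)).
(L/D)max = 1/(2√(0.0421 × 0.0199)) = 1/(2 × 0.02894) = 17.3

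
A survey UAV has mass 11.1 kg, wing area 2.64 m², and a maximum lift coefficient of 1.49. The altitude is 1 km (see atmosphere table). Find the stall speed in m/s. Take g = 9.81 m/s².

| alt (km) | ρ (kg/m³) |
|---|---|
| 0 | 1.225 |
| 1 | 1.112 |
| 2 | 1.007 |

V_stall = 7.06 m/s

At 1 km, from the table: ρ = 1.112 kg/m³.
Stall occurs when L = W at CL,max. W = mg = 11.1 × 9.81 = 108.9 N.
From L = ½ρV²S·CL,max = W: V_stall = √(2W/(ρSCL,max)) = √(2·108.9/(1.112·2.64·1.49))
V_stall = √49.79 = 7.06 m/s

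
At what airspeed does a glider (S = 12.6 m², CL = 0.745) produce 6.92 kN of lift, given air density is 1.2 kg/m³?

L = ½ρv²S·CL ⇒ v = √(2L/(ρ·S·CL))
v = √(2 × 6920 / (1.2 × 12.6 × 0.745)) = √1229 = 35.1 m/s

v = 35.1 m/s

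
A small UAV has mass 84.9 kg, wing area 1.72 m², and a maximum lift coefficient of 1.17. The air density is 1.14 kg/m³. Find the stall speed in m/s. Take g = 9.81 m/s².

V_stall = 26.9 m/s

Stall occurs when L = W at CL,max. W = mg = 84.9 × 9.81 = 832.9 N.
V_stall = √(2W/(ρ·S·CL,max)) = √(2 × 832.9 / (1.14 × 1.72 × 1.17))
V_stall = √726.1 = 26.9 m/s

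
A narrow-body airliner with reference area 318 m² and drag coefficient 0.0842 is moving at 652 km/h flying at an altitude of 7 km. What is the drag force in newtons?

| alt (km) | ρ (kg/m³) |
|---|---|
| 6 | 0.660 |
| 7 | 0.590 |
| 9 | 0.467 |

At 7 km, from the table: ρ = 0.590 kg/m³.
Convert speed: v = 652 km/h ÷ 3.6 = 181.1 m/s.
Dynamic pressure q = ½ρv² = ½ × 0.59 × 181.1² = 9676 Pa.
D = q·S·CD = 9676 × 318 × 0.0842 = 2.59×10^5 N ≈ 259 kN

D = 2.59×10^5 N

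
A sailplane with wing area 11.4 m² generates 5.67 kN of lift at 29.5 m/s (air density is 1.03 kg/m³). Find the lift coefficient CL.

From L = ½ρv²S·CL, rearranging gives CL = 2L/(ρv²S).
CL = 2 × 5670 / (1.03 × 29.5² × 11.4) = 1.11

CL = 1.11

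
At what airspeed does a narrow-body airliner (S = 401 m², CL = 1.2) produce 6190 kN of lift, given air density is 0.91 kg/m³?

L = ½ρv²S·CL ⇒ v = √(2L/(ρ·S·CL))
v = √(2 × 6.19×10^6 / (0.91 × 401 × 1.2)) = √28270 = 168 m/s

v = 168 m/s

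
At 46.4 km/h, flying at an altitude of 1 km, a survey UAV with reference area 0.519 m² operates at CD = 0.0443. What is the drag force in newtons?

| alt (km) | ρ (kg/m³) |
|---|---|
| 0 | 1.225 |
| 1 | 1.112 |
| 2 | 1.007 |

At 1 km, from the table: ρ = 1.112 kg/m³.
Convert speed: v = 46.4 km/h ÷ 3.6 = 12.89 m/s.
D = ½ρv²S·CD = ½ × 1.112 × 12.89² × 0.519 × 0.0443 = 2.12 N

D = 2.12 N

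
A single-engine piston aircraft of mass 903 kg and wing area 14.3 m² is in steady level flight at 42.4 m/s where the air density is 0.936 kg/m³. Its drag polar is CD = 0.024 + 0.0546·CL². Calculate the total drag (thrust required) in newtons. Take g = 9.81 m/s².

D = 645 N

Level flight ⇒ L = W = m·g = 903 × 9.81 = 8858.4 N.
Dynamic pressure q = 0.5 × 0.936 × 42.4² = 841.4 Pa.
CL = W/(q·S) = 8858.4 / (841.4 × 14.3) = 0.7363.
CD = 0.024 + 0.0546 × 0.7363² = 0.0536.
D = q·S·CD = 841.4 × 14.3 × 0.0536 = 644.9 N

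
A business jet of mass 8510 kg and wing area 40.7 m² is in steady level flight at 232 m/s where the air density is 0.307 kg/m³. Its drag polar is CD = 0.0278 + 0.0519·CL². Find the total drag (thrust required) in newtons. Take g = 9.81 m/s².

D = 10400 N

Level flight ⇒ L = W = m·g = 8510 × 9.81 = 83483 N.
q = ½ρv² = ½ × 0.307 × 232² = 8262 Pa.
Required CL = L/(qS) = 83483/(8262·40.7) = 0.2483.
CD = 0.0278 + 0.0519 × 0.2483² = 0.031.
D = q·S·CD = 8262 × 40.7 × 0.031 = 10420 N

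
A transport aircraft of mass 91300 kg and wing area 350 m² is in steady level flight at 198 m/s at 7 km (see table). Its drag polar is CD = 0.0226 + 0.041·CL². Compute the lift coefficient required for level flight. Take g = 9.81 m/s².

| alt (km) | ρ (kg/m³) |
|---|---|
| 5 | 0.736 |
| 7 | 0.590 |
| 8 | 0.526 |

CL = 0.221

At 7 km, from the table: ρ = 0.590 kg/m³.
In steady level flight, lift balances weight: W = mg = 91300 × 9.81 = 8.9565×10^5 N.
Dynamic pressure q = 0.5 × 0.59 × 198² = 11570 Pa.
Required CL = L/(qS) = 8.9565×10^5/(11570·350) = 0.2213.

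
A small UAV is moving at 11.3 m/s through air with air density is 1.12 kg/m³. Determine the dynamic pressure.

q = 71.5 Pa

q = ½ρv² = ½ × 1.12 × 11.3² = 71.5 Pa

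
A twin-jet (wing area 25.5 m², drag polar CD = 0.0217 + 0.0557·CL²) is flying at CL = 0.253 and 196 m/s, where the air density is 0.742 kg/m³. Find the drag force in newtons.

D = 9180 N

CD = 0.0217 + 0.0557 × 0.253² = 0.02527
D = ½ρv²S·CD = ½ × 0.742 × 196² × 25.5 × 0.02527 = 9180 N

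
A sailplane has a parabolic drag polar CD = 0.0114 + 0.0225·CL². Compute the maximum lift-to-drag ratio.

For CD = CD0 + K·CL², (L/D)max occurs at CL* = √(CD0/K) and equals 1/(2√(K·CD0)).
(L/D)max = 1/(2√(0.0225 × 0.0114)) = 1/(2 × 0.01602) = 31.2

(L/D)max = 31.2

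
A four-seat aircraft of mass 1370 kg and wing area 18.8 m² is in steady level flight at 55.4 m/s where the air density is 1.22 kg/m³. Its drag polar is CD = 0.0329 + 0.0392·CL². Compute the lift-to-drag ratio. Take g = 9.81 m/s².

Level flight ⇒ L = W = m·g = 1370 × 9.81 = 13440 N.
q = ½ρv² = ½ × 1.22 × 55.4² = 1872 Pa.
CL = 2W/(ρv²S) = 2×13440/(1.22×55.4²×18.8) = 0.3818.
CD = 0.0329 + 0.0392 × 0.3818² = 0.03862.
L/D = CL/CD = 0.3818 / 0.03862 = 9.89

L/D = 9.89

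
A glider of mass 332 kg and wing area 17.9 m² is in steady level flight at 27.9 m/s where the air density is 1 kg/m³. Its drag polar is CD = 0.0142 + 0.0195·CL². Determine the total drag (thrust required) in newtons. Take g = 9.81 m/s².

D = 129 N

In steady level flight, lift balances weight: W = mg = 332 × 9.81 = 3256.9 N.
q = ½ρv² = ½ × 1 × 27.9² = 389.2 Pa.
CL = W/(q·S) = 3256.9 / (389.2 × 17.9) = 0.4675.
CD = 0.0142 + 0.0195 × 0.4675² = 0.01846.
D = q·S·CD = 389.2 × 17.9 × 0.01846 = 128.6 N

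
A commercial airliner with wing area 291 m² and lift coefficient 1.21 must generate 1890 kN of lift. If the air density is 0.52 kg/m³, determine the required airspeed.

v = 144 m/s

L = ½ρv²S·CL ⇒ v = √(2L/(ρ·S·CL))
v = √(2 × 1.89×10^6 / (0.52 × 291 × 1.21)) = √20640 = 144 m/s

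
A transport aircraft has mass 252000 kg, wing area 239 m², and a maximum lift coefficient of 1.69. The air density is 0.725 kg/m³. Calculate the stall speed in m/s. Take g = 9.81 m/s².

V_stall = 130 m/s

Weight W = mg = 252000 × 9.81 = 2.472×10^6 N.
V_stall = √(2W/(ρ·S·CL,max)) = √(2 × 2.472×10^6 / (0.725 × 239 × 1.69))
V_stall = √16880 = 130 m/s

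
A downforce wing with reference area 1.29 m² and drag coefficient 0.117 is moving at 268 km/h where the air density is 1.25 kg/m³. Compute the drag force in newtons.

Convert speed: v = 268 km/h ÷ 3.6 = 74.44 m/s.
Dynamic pressure q = ½ρv² = ½ × 1.25 × 74.44² = 3464 Pa.
D = q·S·CD = 3464 × 1.29 × 0.117 = 523 N

D = 523 N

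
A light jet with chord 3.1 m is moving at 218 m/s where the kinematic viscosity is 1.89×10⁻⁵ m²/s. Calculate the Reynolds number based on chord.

Re = 3.58×10^7

Re = v·c/ν = 218 × 3.1 / (1.89×10⁻⁵) = 3.58×10^7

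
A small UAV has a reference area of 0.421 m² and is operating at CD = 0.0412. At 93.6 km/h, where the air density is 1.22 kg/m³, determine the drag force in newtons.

D = 7.15 N

Convert speed: v = 93.6 km/h ÷ 3.6 = 26 m/s.
D = ½ρv²S·CD = ½ × 1.22 × 26² × 0.421 × 0.0412 = 7.15 N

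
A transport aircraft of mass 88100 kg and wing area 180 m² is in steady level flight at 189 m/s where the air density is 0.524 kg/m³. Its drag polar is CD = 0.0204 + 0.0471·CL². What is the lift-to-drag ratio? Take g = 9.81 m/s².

L/D = 15.6

In steady level flight, lift balances weight: W = mg = 88100 × 9.81 = 8.6426×10^5 N.
q = ½ρv² = ½ × 0.524 × 189² = 9359 Pa.
CL = 2W/(ρv²S) = 2×8.6426×10^5/(0.524×189²×180) = 0.513.
CD = 0.0204 + 0.0471 × 0.513² = 0.0328.
L/D = CL/CD = 0.513 / 0.0328 = 15.6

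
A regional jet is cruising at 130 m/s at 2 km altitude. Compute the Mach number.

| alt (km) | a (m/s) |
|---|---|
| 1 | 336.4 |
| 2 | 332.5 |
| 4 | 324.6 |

M = 0.391

At 2 km, from the table: a = 332.5 m/s.
M = v/a = 130 / 332.5 = 0.391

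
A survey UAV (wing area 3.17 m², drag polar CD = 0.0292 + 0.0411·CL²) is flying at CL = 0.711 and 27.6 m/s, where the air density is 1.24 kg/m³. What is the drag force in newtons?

D = 74.8 N

CD = 0.0292 + 0.0411 × 0.711² = 0.04998
D = ½ρv²S·CD = ½ × 1.24 × 27.6² × 3.17 × 0.04998 = 74.8 N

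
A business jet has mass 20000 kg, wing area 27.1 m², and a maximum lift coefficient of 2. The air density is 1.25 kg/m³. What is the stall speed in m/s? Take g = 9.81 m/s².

Weight W = mg = 20000 × 9.81 = 1.962×10^5 N.
From L = ½ρV²S·CL,max = W: V_stall = √(2W/(ρSCL,max)) = √(2·1.962×10^5/(1.25·27.1·2))
V_stall = √5792 = 76.1 m/s

V_stall = 76.1 m/s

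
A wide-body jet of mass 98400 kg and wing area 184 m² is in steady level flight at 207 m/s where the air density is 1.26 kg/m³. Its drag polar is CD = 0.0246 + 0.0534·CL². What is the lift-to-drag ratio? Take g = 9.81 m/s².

In steady level flight, lift balances weight: W = mg = 98400 × 9.81 = 9.653×10^5 N.
q = ½ρv² = ½ × 1.26 × 207² = 26990 Pa.
CL = W/(q·S) = 9.653×10^5 / (26990 × 184) = 0.1943.
CD = 0.0246 + 0.0534 × 0.1943² = 0.02662.
L/D = CL/CD = 0.1943 / 0.02662 = 7.3

L/D = 7.3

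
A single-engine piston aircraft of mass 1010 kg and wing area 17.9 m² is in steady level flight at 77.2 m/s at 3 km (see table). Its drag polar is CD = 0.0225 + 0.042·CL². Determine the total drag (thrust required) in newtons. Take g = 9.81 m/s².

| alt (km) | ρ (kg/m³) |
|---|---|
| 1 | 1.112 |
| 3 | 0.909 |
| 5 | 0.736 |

D = 1180 N

At 3 km, from the table: ρ = 0.909 kg/m³.
In steady level flight, lift balances weight: W = mg = 1010 × 9.81 = 9908.1 N.
q = ½ρv² = ½ × 0.909 × 77.2² = 2709 Pa.
CL = 2W/(ρv²S) = 2×9908.1/(0.909×77.2²×17.9) = 0.2043.
CD = 0.0225 + 0.042 × 0.2043² = 0.02425.
D = q·S·CD = 2709 × 17.9 × 0.02425 = 1176 N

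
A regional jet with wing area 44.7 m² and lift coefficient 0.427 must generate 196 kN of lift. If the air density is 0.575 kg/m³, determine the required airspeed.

v = 189 m/s

L = ½ρv²S·CL ⇒ v = √(2L/(ρ·S·CL))
v = √(2 × 1.96×10^5 / (0.575 × 44.7 × 0.427)) = √35720 = 189 m/s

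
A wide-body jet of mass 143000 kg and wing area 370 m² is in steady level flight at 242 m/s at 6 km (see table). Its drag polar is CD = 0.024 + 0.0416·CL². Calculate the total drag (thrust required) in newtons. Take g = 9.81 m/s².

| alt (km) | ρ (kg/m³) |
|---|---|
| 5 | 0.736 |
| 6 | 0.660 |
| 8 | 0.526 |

At 6 km, from the table: ρ = 0.660 kg/m³.
In steady level flight, lift balances weight: W = mg = 143000 × 9.81 = 1.4028×10^6 N.
q = ½ρv² = ½ × 0.66 × 242² = 19330 Pa.
Required CL = L/(qS) = 1.4028×10^6/(19330·370) = 0.1962.
CD = 0.024 + 0.0416 × 0.1962² = 0.0256.
D = q·S·CD = 19330 × 370 × 0.0256 = 1.831×10^5 N

D = 1.83×10^5 N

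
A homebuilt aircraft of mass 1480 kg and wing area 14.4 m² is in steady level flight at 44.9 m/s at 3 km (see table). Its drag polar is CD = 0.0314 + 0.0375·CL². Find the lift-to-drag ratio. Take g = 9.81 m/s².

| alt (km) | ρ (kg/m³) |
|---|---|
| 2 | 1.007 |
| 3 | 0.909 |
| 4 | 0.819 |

L/D = 14.3

At 3 km, from the table: ρ = 0.909 kg/m³.
In steady level flight, lift balances weight: W = mg = 1480 × 9.81 = 14519 N.
Dynamic pressure q = 0.5 × 0.909 × 44.9² = 916.3 Pa.
CL = 2W/(ρv²S) = 2×14519/(0.909×44.9²×14.4) = 1.1.
CD = 0.0314 + 0.0375 × 1.1² = 0.07681.
L/D = CL/CD = 1.1 / 0.07681 = 14.3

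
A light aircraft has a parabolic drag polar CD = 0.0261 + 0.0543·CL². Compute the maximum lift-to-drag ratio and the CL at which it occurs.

For CD = CD0 + K·CL², (L/D)max occurs at CL* = √(CD0/K) and equals 1/(2√(K·CD0)).
(L/D)max = 1/(2√(0.0543 × 0.0261)) = 1/(2 × 0.03765) = 13.3
CL* = √(0.0261/0.0543) = 0.693

(L/D)max = 13.3, at CL = 0.693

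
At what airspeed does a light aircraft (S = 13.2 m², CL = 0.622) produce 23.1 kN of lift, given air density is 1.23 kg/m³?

v = 67.6 m/s

L = ½ρv²S·CL ⇒ v = √(2L/(ρ·S·CL))
v = √(2 × 23100 / (1.23 × 13.2 × 0.622)) = √4575 = 67.6 m/s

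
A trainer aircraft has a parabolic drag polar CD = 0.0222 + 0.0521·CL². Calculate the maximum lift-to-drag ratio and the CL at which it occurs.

(L/D)max = 14.7, at CL = 0.653

For CD = CD0 + K·CL², (L/D)max occurs at CL* = √(CD0/K) and equals 1/(2√(K·CD0)).
(L/D)max = 1/(2√(0.0521 × 0.0222)) = 1/(2 × 0.03401) = 14.7
CL* = √(0.0222/0.0521) = 0.653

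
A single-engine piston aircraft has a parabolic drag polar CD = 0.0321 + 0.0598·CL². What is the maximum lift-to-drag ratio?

For CD = CD0 + K·CL², (L/D)max occurs at CL* = √(CD0/K) and equals 1/(2√(K·CD0)).
(L/D)max = 1/(2√(0.0598 × 0.0321)) = 1/(2 × 0.04381) = 11.4

(L/D)max = 11.4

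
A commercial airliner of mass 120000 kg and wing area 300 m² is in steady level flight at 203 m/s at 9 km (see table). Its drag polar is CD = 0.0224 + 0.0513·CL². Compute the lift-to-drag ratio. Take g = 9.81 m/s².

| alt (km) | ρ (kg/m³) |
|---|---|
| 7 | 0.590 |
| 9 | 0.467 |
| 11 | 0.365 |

L/D = 13.2

At 9 km, from the table: ρ = 0.467 kg/m³.
Level flight ⇒ L = W = m·g = 120000 × 9.81 = 1.1772×10^6 N.
q = ½ρv² = ½ × 0.467 × 203² = 9622 Pa.
Required CL = L/(qS) = 1.1772×10^6/(9622·300) = 0.4078.
CD = 0.0224 + 0.0513 × 0.4078² = 0.03093.
L/D = CL/CD = 0.4078 / 0.03093 = 13.2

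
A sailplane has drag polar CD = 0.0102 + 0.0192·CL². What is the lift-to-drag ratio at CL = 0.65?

L/D = 35.5

CD = 0.0102 + 0.0192 × 0.65² = 0.01831
L/D = CL/CD = 0.65 / 0.01831 = 35.5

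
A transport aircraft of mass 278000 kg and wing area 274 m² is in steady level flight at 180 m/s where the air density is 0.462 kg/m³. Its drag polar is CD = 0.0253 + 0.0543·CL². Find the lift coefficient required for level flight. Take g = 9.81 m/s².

CL = 1.33

In steady level flight, lift balances weight: W = mg = 278000 × 9.81 = 2.7272×10^6 N.
q = ½ρv² = ½ × 0.462 × 180² = 7484 Pa.
CL = 2W/(ρv²S) = 2×2.7272×10^6/(0.462×180²×274) = 1.33.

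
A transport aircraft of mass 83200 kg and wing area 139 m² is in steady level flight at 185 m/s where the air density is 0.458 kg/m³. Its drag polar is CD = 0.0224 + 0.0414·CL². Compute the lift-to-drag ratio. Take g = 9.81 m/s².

In steady level flight, lift balances weight: W = mg = 83200 × 9.81 = 8.1619×10^5 N.
q = ½ρv² = ½ × 0.458 × 185² = 7838 Pa.
CL = 2W/(ρv²S) = 2×8.1619×10^5/(0.458×185²×139) = 0.7492.
CD = 0.0224 + 0.0414 × 0.7492² = 0.04564.
L/D = CL/CD = 0.7492 / 0.04564 = 16.4

L/D = 16.4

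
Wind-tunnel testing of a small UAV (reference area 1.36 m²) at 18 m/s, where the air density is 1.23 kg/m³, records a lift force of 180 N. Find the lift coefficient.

From L = ½ρv²S·CL, rearranging gives CL = 2L/(ρv²S).
CL = 2 × 180 / (1.23 × 18² × 1.36) = 0.664

CL = 0.664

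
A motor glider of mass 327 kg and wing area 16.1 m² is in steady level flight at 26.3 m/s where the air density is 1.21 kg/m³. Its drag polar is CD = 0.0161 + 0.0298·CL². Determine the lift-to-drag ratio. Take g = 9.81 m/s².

L/D = 20.8

Weight W = mg = 327 × 9.81 = 3207.9 N; in level flight L = W.
q = ½ρv² = ½ × 1.21 × 26.3² = 418.5 Pa.
CL = W/(q·S) = 3207.9 / (418.5 × 16.1) = 0.4761.
CD = 0.0161 + 0.0298 × 0.4761² = 0.02286.
L/D = CL/CD = 0.4761 / 0.02286 = 20.8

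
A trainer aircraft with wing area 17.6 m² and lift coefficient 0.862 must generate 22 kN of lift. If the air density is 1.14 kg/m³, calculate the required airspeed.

v = 50.4 m/s

L = ½ρv²S·CL ⇒ v = √(2L/(ρ·S·CL))
v = √(2 × 22000 / (1.14 × 17.6 × 0.862)) = √2544 = 50.4 m/s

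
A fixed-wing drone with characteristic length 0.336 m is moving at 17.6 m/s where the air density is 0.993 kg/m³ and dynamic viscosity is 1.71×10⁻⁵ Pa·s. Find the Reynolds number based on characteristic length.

Re = 3.43×10^5

Re = ρ·v·c/μ = 0.993 × 17.6 × 0.336 / (1.71×10⁻⁵) = 3.43×10^5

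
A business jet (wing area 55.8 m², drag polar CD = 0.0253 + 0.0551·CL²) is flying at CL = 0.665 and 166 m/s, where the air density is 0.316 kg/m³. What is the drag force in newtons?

CD = 0.0253 + 0.0551 × 0.665² = 0.04967
D = ½ρv²S·CD = ½ × 0.316 × 166² × 55.8 × 0.04967 = 12100 N

D = 12100 N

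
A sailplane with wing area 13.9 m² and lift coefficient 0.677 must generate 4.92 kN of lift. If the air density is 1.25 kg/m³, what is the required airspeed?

L = ½ρv²S·CL ⇒ v = √(2L/(ρ·S·CL))
v = √(2 × 4920 / (1.25 × 13.9 × 0.677)) = √836.5 = 28.9 m/s

v = 28.9 m/s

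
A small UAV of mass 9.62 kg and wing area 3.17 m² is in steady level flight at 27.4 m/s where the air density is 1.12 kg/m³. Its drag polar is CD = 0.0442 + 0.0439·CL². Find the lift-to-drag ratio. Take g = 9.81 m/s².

Level flight ⇒ L = W = m·g = 9.62 × 9.81 = 94.372 N.
Dynamic pressure q = 0.5 × 1.12 × 27.4² = 420.4 Pa.
CL = W/(q·S) = 94.372 / (420.4 × 3.17) = 0.07081.
CD = 0.0442 + 0.0439 × 0.07081² = 0.04442.
L/D = CL/CD = 0.07081 / 0.04442 = 1.59

L/D = 1.59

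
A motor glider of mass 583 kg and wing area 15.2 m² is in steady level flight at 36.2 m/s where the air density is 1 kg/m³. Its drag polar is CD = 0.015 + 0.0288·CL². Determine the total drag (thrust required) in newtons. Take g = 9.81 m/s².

Weight W = mg = 583 × 9.81 = 5719.2 N; in level flight L = W.
q = ½ρv² = ½ × 1 × 36.2² = 655.2 Pa.
CL = 2W/(ρv²S) = 2×5719.2/(1×36.2²×15.2) = 0.5743.
CD = 0.015 + 0.0288 × 0.5743² = 0.0245.
D = q·S·CD = 655.2 × 15.2 × 0.0245 = 244 N

D = 244 N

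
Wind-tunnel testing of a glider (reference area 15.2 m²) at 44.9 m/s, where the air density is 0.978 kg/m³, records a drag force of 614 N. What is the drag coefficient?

CD = 0.041

From D = ½ρv²S·CD, rearranging gives CD = 2D/(ρv²S).
CD = 2 × 614 / (0.978 × 44.9² × 15.2) = 0.041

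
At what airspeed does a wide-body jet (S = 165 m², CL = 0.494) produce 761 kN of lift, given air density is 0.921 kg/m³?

L = ½ρv²S·CL ⇒ v = √(2L/(ρ·S·CL))
v = √(2 × 7.61×10^5 / (0.921 × 165 × 0.494)) = √20270 = 142 m/s

v = 142 m/s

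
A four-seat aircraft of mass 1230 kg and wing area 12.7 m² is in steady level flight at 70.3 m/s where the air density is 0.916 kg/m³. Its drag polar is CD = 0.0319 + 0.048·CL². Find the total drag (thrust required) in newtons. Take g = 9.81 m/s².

Level flight ⇒ L = W = m·g = 1230 × 9.81 = 12066 N.
Dynamic pressure q = 0.5 × 0.916 × 70.3² = 2263 Pa.
CL = W/(q·S) = 12066 / (2263 × 12.7) = 0.4198.
CD = 0.0319 + 0.048 × 0.4198² = 0.04036.
D = q·S·CD = 2263 × 12.7 × 0.04036 = 1160 N

D = 1160 N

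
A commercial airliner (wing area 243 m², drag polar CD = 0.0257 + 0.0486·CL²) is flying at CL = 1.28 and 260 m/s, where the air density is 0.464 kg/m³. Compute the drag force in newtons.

D = 4.01×10^5 N

CD = 0.0257 + 0.0486 × 1.28² = 0.1053
D = ½ρv²S·CD = ½ × 0.464 × 260² × 243 × 0.1053 = 4.01×10^5 N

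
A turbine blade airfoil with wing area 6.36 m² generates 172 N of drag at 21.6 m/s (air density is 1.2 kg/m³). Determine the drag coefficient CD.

From D = ½ρv²S·CD, rearranging gives CD = 2D/(ρv²S).
CD = 2 × 172 / (1.2 × 21.6² × 6.36) = 0.0966

CD = 0.0966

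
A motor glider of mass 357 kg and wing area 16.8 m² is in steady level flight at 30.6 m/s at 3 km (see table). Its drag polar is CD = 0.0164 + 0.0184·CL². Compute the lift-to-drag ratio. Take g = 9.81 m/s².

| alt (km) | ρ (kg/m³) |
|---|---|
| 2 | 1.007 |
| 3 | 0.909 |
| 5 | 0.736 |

At 3 km, from the table: ρ = 0.909 kg/m³.
Level flight ⇒ L = W = m·g = 357 × 9.81 = 3502.2 N.
q = ½ρv² = ½ × 0.909 × 30.6² = 425.6 Pa.
Required CL = L/(qS) = 3502.2/(425.6·16.8) = 0.4898.
CD = 0.0164 + 0.0184 × 0.4898² = 0.02081.
L/D = CL/CD = 0.4898 / 0.02081 = 23.5

L/D = 23.5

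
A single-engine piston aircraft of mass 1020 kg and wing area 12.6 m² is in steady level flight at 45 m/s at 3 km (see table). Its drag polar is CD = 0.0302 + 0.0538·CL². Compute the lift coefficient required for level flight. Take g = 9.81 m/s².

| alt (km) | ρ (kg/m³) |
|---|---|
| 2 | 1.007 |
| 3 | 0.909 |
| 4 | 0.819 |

CL = 0.863

At 3 km, from the table: ρ = 0.909 kg/m³.
Level flight ⇒ L = W = m·g = 1020 × 9.81 = 10006 N.
Dynamic pressure q = 0.5 × 0.909 × 45² = 920.4 Pa.
CL = 2W/(ρv²S) = 2×10006/(0.909×45²×12.6) = 0.8629.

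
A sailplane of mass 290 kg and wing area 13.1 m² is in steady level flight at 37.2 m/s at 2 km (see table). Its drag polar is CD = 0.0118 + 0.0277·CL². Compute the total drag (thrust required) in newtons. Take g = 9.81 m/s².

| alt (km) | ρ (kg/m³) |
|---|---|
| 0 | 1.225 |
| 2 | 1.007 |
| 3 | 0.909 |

At 2 km, from the table: ρ = 1.007 kg/m³.
Level flight ⇒ L = W = m·g = 290 × 9.81 = 2844.9 N.
Dynamic pressure q = 0.5 × 1.007 × 37.2² = 696.8 Pa.
CL = 2W/(ρv²S) = 2×2844.9/(1.007×37.2²×13.1) = 0.3117.
CD = 0.0118 + 0.0277 × 0.3117² = 0.01449.
D = q·S·CD = 696.8 × 13.1 × 0.01449 = 132.3 N

D = 132 N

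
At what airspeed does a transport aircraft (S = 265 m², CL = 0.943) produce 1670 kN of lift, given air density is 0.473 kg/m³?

L = ½ρv²S·CL ⇒ v = √(2L/(ρ·S·CL))
v = √(2 × 1.67×10^6 / (0.473 × 265 × 0.943)) = √28260 = 168 m/s

v = 168 m/s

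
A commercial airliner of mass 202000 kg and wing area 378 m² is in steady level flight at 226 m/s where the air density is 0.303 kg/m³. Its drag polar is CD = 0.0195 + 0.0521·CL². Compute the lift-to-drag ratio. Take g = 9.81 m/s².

L/D = 15.6

Weight W = mg = 202000 × 9.81 = 1.9816×10^6 N; in level flight L = W.
Dynamic pressure q = 0.5 × 0.303 × 226² = 7738 Pa.
CL = W/(q·S) = 1.9816×10^6 / (7738 × 378) = 0.6775.
CD = 0.0195 + 0.0521 × 0.6775² = 0.04341.
L/D = CL/CD = 0.6775 / 0.04341 = 15.6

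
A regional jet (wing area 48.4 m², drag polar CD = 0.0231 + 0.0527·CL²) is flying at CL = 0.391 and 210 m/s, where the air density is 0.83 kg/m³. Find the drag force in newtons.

CD = 0.0231 + 0.0527 × 0.391² = 0.03116
D = ½ρv²S·CD = ½ × 0.83 × 210² × 48.4 × 0.03116 = 27600 N

D = 27600 N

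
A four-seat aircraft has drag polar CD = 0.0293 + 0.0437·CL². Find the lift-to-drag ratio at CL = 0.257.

L/D = 7.98

CD = 0.0293 + 0.0437 × 0.257² = 0.03219
L/D = CL/CD = 0.257 / 0.03219 = 7.98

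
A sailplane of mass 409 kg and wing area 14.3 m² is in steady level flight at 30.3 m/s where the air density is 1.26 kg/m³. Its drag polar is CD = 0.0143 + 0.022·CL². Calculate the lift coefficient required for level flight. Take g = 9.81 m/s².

Weight W = mg = 409 × 9.81 = 4012.3 N; in level flight L = W.
Dynamic pressure q = 0.5 × 1.26 × 30.3² = 578.4 Pa.
CL = W/(q·S) = 4012.3 / (578.4 × 14.3) = 0.4851.

CL = 0.485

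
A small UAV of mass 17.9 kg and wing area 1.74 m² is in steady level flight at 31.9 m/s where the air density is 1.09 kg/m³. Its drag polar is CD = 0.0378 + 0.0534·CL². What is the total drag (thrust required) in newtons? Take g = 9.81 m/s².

D = 38.2 N

Weight W = mg = 17.9 × 9.81 = 175.6 N; in level flight L = W.
Dynamic pressure q = 0.5 × 1.09 × 31.9² = 554.6 Pa.
Required CL = L/(qS) = 175.6/(554.6·1.74) = 0.182.
CD = 0.0378 + 0.0534 × 0.182² = 0.03957.
D = q·S·CD = 554.6 × 1.74 × 0.03957 = 38.18 N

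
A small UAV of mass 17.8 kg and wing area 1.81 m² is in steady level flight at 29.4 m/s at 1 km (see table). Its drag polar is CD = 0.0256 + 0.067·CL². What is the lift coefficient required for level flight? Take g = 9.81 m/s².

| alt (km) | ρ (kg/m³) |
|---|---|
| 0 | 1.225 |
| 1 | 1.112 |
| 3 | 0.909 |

At 1 km, from the table: ρ = 1.112 kg/m³.
Level flight ⇒ L = W = m·g = 17.8 × 9.81 = 174.62 N.
q = ½ρv² = ½ × 1.112 × 29.4² = 480.6 Pa.
CL = W/(q·S) = 174.62 / (480.6 × 1.81) = 0.2007.

CL = 0.201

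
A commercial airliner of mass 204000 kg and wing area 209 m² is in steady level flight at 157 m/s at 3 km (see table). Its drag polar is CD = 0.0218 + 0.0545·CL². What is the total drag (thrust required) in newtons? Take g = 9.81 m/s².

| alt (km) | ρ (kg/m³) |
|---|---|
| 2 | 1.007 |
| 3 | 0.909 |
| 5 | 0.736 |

D = 1.44×10^5 N

At 3 km, from the table: ρ = 0.909 kg/m³.
Level flight ⇒ L = W = m·g = 204000 × 9.81 = 2.0012×10^6 N.
q = ½ρv² = ½ × 0.909 × 157² = 11200 Pa.
Required CL = L/(qS) = 2.0012×10^6/(11200·209) = 0.8547.
CD = 0.0218 + 0.0545 × 0.8547² = 0.06161.
D = q·S·CD = 11200 × 209 × 0.06161 = 1.443×10^5 N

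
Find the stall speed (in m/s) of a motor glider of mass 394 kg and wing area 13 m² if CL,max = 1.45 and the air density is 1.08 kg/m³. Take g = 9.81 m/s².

Weight W = mg = 394 × 9.81 = 3865 N.
From L = ½ρV²S·CL,max = W: V_stall = √(2W/(ρSCL,max)) = √(2·3865/(1.08·13·1.45))
V_stall = √379.7 = 19.5 m/s

V_stall = 19.5 m/s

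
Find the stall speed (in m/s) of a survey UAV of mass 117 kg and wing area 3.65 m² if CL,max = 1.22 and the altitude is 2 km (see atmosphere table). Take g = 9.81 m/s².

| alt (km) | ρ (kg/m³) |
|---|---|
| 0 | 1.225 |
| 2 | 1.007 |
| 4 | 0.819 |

At 2 km, from the table: ρ = 1.007 kg/m³.
Weight W = mg = 117 × 9.81 = 1148 N.
V_stall = √(2W/(ρ·S·CL,max)) = √(2 × 1148 / (1.007 × 3.65 × 1.22))
V_stall = √511.9 = 22.6 m/s

V_stall = 22.6 m/s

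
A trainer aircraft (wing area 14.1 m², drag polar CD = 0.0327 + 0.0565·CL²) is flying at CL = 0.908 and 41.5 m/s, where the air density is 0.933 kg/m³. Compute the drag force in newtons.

CD = 0.0327 + 0.0565 × 0.908² = 0.07928
D = ½ρv²S·CD = ½ × 0.933 × 41.5² × 14.1 × 0.07928 = 898 N

D = 898 N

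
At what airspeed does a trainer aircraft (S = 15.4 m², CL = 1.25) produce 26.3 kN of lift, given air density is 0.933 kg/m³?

L = ½ρv²S·CL ⇒ v = √(2L/(ρ·S·CL))
v = √(2 × 26300 / (0.933 × 15.4 × 1.25)) = √2929 = 54.1 m/s

v = 54.1 m/s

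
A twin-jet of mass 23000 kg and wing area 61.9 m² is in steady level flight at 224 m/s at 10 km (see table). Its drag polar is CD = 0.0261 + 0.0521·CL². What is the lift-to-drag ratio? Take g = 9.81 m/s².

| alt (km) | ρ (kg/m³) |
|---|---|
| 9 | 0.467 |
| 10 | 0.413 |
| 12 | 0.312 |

L/D = 10.8

At 10 km, from the table: ρ = 0.413 kg/m³.
Level flight ⇒ L = W = m·g = 23000 × 9.81 = 2.2563×10^5 N.
q = ½ρv² = ½ × 0.413 × 224² = 10360 Pa.
CL = W/(q·S) = 2.2563×10^5 / (10360 × 61.9) = 0.3518.
CD = 0.0261 + 0.0521 × 0.3518² = 0.03255.
L/D = CL/CD = 0.3518 / 0.03255 = 10.8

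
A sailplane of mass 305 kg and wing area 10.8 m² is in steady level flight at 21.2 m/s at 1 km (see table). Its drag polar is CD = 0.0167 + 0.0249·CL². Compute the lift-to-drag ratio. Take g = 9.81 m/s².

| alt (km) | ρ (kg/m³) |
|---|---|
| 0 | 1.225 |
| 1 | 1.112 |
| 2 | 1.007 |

At 1 km, from the table: ρ = 1.112 kg/m³.
In steady level flight, lift balances weight: W = mg = 305 × 9.81 = 2992.1 N.
Dynamic pressure q = 0.5 × 1.112 × 21.2² = 249.9 Pa.
Required CL = L/(qS) = 2992.1/(249.9·10.8) = 1.109.
CD = 0.0167 + 0.0249 × 1.109² = 0.04731.
L/D = CL/CD = 1.109 / 0.04731 = 23.4

L/D = 23.4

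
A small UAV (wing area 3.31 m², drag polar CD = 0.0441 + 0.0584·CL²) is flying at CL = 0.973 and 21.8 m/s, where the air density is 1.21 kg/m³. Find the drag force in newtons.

CD = 0.0441 + 0.0584 × 0.973² = 0.09939
D = ½ρv²S·CD = ½ × 1.21 × 21.8² × 3.31 × 0.09939 = 94.6 N

D = 94.6 N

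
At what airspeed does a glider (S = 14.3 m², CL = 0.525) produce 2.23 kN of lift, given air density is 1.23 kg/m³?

v = 22 m/s

L = ½ρv²S·CL ⇒ v = √(2L/(ρ·S·CL))
v = √(2 × 2230 / (1.23 × 14.3 × 0.525)) = √483 = 22 m/s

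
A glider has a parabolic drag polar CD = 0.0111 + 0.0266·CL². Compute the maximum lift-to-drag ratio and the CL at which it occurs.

(L/D)max = 29.1, at CL = 0.646

For CD = CD0 + K·CL², (L/D)max occurs at CL* = √(CD0/K) and equals 1/(2√(K·CD0)).
(L/D)max = 1/(2√(0.0266 × 0.0111)) = 1/(2 × 0.01718) = 29.1
CL* = √(0.0111/0.0266) = 0.646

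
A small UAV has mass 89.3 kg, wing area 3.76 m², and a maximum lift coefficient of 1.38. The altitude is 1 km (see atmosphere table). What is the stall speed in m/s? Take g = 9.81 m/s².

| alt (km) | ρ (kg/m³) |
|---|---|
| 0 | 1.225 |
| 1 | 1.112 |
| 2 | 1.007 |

At 1 km, from the table: ρ = 1.112 kg/m³.
Stall occurs when L = W at CL,max. W = mg = 89.3 × 9.81 = 876 N.
From L = ½ρV²S·CL,max = W: V_stall = √(2W/(ρSCL,max)) = √(2·876/(1.112·3.76·1.38))
V_stall = √303.7 = 17.4 m/s

V_stall = 17.4 m/s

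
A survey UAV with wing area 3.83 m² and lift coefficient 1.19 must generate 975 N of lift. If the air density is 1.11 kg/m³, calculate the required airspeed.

L = ½ρv²S·CL ⇒ v = √(2L/(ρ·S·CL))
v = √(2 × 975 / (1.11 × 3.83 × 1.19)) = √385.4 = 19.6 m/s

v = 19.6 m/s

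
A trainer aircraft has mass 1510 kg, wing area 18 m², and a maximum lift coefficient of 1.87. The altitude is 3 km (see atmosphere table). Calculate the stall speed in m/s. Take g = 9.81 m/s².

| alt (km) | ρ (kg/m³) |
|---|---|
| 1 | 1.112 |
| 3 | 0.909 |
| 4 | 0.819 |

At 3 km, from the table: ρ = 0.909 kg/m³.
Weight W = mg = 1510 × 9.81 = 14810 N.
V_stall = √(2W/(ρ·S·CL,max)) = √(2 × 14810 / (0.909 × 18 × 1.87))
V_stall = √968.3 = 31.1 m/s

V_stall = 31.1 m/s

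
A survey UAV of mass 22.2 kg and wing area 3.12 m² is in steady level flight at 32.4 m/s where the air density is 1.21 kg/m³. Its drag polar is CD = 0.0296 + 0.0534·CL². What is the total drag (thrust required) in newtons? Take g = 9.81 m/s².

D = 59.9 N

Level flight ⇒ L = W = m·g = 22.2 × 9.81 = 217.78 N.
Dynamic pressure q = 0.5 × 1.21 × 32.4² = 635.1 Pa.
CL = W/(q·S) = 217.78 / (635.1 × 3.12) = 0.1099.
CD = 0.0296 + 0.0534 × 0.1099² = 0.03025.
D = q·S·CD = 635.1 × 3.12 × 0.03025 = 59.93 N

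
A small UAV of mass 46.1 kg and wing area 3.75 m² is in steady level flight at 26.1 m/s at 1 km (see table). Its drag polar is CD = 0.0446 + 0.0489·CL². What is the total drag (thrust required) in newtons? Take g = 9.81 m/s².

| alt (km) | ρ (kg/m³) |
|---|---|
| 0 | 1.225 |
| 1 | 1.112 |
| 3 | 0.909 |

At 1 km, from the table: ρ = 1.112 kg/m³.
Level flight ⇒ L = W = m·g = 46.1 × 9.81 = 452.24 N.
Dynamic pressure q = 0.5 × 1.112 × 26.1² = 378.8 Pa.
CL = W/(q·S) = 452.24 / (378.8 × 3.75) = 0.3184.
CD = 0.0446 + 0.0489 × 0.3184² = 0.04956.
D = q·S·CD = 378.8 × 3.75 × 0.04956 = 70.39 N

D = 70.4 N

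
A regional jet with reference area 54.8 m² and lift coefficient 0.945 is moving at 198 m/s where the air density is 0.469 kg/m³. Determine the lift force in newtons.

Dynamic pressure q = ½ρv² = ½ × 0.469 × 198² = 9193 Pa.
L = q·S·CL = 9193 × 54.8 × 0.945 = 4.76×10^5 N ≈ 476 kN

L = 4.76×10^5 N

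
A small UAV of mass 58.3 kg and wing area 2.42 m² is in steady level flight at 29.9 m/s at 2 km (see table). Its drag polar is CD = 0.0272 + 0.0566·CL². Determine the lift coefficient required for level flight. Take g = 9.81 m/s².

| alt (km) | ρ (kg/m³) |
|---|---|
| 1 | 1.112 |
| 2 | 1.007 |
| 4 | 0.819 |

At 2 km, from the table: ρ = 1.007 kg/m³.
Level flight ⇒ L = W = m·g = 58.3 × 9.81 = 571.92 N.
Dynamic pressure q = 0.5 × 1.007 × 29.9² = 450.1 Pa.
CL = W/(q·S) = 571.92 / (450.1 × 2.42) = 0.525.

CL = 0.525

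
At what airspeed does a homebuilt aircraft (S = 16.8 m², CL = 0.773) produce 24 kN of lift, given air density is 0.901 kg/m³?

L = ½ρv²S·CL ⇒ v = √(2L/(ρ·S·CL))
v = √(2 × 24000 / (0.901 × 16.8 × 0.773)) = √4102 = 64 m/s

v = 64 m/s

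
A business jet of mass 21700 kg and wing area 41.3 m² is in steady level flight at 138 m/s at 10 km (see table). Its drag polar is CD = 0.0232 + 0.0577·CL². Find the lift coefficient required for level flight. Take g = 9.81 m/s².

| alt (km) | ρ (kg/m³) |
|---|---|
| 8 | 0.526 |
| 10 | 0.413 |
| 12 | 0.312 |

CL = 1.31

At 10 km, from the table: ρ = 0.413 kg/m³.
In steady level flight, lift balances weight: W = mg = 21700 × 9.81 = 2.1288×10^5 N.
q = ½ρv² = ½ × 0.413 × 138² = 3933 Pa.
Required CL = L/(qS) = 2.1288×10^5/(3933·41.3) = 1.311.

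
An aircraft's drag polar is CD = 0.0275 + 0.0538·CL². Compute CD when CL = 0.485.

CD = 0.0275 + 0.0538 × 0.485² = 0.0275 + 0.01266 = 0.0402

CD = 0.0402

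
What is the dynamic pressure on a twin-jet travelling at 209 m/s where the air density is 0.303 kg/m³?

q = 6620 Pa

q = ½ρv² = ½ × 0.303 × 209² = 6620 Pa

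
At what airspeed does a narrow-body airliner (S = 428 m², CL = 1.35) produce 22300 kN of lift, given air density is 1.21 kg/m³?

v = 253 m/s

L = ½ρv²S·CL ⇒ v = √(2L/(ρ·S·CL))
v = √(2 × 2.23×10^7 / (1.21 × 428 × 1.35)) = √63790 = 253 m/s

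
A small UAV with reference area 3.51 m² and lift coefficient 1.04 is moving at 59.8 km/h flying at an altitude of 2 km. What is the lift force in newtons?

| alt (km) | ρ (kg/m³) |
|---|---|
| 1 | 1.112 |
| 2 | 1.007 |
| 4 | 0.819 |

At 2 km, from the table: ρ = 1.007 kg/m³.
Convert speed: v = 59.8 km/h ÷ 3.6 = 16.61 m/s.
L = ½ρv²S·CL = ½ × 1.007 × 16.61² × 3.51 × 1.04 = 507 N

L = 507 N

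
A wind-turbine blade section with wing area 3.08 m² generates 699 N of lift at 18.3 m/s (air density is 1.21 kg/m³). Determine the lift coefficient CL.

From L = ½ρv²S·CL, rearranging gives CL = 2L/(ρv²S).
CL = 2 × 699 / (1.21 × 18.3² × 3.08) = 1.12

CL = 1.12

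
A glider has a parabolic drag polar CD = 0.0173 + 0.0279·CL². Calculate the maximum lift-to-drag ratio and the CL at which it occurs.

For CD = CD0 + K·CL², (L/D)max occurs at CL* = √(CD0/K) and equals 1/(2√(K·CD0)).
(L/D)max = 1/(2√(0.0279 × 0.0173)) = 1/(2 × 0.02197) = 22.8
CL* = √(0.0173/0.0279) = 0.787

(L/D)max = 22.8, at CL = 0.787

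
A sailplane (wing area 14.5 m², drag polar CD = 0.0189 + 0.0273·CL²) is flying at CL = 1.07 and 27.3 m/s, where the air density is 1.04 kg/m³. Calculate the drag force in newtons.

CD = 0.0189 + 0.0273 × 1.07² = 0.05016
D = ½ρv²S·CD = ½ × 1.04 × 27.3² × 14.5 × 0.05016 = 282 N

D = 282 N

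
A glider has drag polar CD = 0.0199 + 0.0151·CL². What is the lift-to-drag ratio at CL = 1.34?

L/D = 28.5

CD = 0.0199 + 0.0151 × 1.34² = 0.04701
L/D = CL/CD = 1.34 / 0.04701 = 28.5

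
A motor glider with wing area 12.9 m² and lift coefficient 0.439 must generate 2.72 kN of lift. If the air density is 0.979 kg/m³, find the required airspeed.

L = ½ρv²S·CL ⇒ v = √(2L/(ρ·S·CL))
v = √(2 × 2720 / (0.979 × 12.9 × 0.439)) = √981.2 = 31.3 m/s

v = 31.3 m/s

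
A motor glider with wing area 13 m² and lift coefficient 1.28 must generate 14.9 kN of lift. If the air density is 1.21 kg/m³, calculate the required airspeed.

L = ½ρv²S·CL ⇒ v = √(2L/(ρ·S·CL))
v = √(2 × 14900 / (1.21 × 13 × 1.28)) = √1480 = 38.5 m/s

v = 38.5 m/s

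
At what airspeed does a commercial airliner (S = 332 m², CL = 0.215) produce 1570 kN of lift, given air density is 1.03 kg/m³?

L = ½ρv²S·CL ⇒ v = √(2L/(ρ·S·CL))
v = √(2 × 1.57×10^6 / (1.03 × 332 × 0.215)) = √42710 = 207 m/s

v = 207 m/s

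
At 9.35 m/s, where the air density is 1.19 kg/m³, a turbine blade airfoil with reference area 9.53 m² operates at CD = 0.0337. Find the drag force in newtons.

Dynamic pressure q = ½ρv² = ½ × 1.19 × 9.35² = 52.02 Pa.
D = q·S·CD = 52.02 × 9.53 × 0.0337 = 16.7 N

D = 16.7 N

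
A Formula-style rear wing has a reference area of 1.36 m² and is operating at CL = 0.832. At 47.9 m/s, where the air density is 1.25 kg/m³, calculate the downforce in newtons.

Dynamic pressure q = ½ρv² = ½ × 1.25 × 47.9² = 1434 Pa.
L = q·S·CL = 1434 × 1.36 × 0.832 = 1620 N

L = 1620 N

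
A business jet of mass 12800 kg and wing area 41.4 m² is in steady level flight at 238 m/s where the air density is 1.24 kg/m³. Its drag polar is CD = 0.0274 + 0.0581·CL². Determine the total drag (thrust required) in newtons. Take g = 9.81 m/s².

D = 40500 N

In steady level flight, lift balances weight: W = mg = 12800 × 9.81 = 1.2557×10^5 N.
Dynamic pressure q = 0.5 × 1.24 × 238² = 35120 Pa.
CL = 2W/(ρv²S) = 2×1.2557×10^5/(1.24×238²×41.4) = 0.08636.
CD = 0.0274 + 0.0581 × 0.08636² = 0.02783.
D = q·S·CD = 35120 × 41.4 × 0.02783 = 40470 N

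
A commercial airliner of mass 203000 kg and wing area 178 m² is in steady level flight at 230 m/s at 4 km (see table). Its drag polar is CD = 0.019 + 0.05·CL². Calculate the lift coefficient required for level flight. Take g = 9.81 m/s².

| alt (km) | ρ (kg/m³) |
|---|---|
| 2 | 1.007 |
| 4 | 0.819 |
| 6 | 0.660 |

At 4 km, from the table: ρ = 0.819 kg/m³.
In steady level flight, lift balances weight: W = mg = 203000 × 9.81 = 1.9914×10^6 N.
q = ½ρv² = ½ × 0.819 × 230² = 21660 Pa.
Required CL = L/(qS) = 1.9914×10^6/(21660·178) = 0.5165.

CL = 0.516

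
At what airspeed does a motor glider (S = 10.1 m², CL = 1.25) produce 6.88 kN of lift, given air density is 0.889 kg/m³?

v = 35 m/s

L = ½ρv²S·CL ⇒ v = √(2L/(ρ·S·CL))
v = √(2 × 6880 / (0.889 × 10.1 × 1.25)) = √1226 = 35 m/s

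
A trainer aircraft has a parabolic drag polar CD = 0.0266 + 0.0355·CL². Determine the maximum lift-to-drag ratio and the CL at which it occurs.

(L/D)max = 16.3, at CL = 0.866

For CD = CD0 + K·CL², (L/D)max occurs at CL* = √(CD0/K) and equals 1/(2√(K·CD0)).
(L/D)max = 1/(2√(0.0355 × 0.0266)) = 1/(2 × 0.03073) = 16.3
CL* = √(0.0266/0.0355) = 0.866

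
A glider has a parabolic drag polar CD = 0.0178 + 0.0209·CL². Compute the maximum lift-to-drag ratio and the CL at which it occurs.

For CD = CD0 + K·CL², (L/D)max occurs at CL* = √(CD0/K) and equals 1/(2√(K·CD0)).
(L/D)max = 1/(2√(0.0209 × 0.0178)) = 1/(2 × 0.01929) = 25.9
CL* = √(0.0178/0.0209) = 0.923

(L/D)max = 25.9, at CL = 0.923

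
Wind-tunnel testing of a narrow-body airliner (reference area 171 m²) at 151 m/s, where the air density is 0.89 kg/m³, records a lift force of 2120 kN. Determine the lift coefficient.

From L = ½ρv²S·CL, rearranging gives CL = 2L/(ρv²S).
CL = 2 × 2.12×10^6 / (0.89 × 151² × 171) = 1.22

CL = 1.22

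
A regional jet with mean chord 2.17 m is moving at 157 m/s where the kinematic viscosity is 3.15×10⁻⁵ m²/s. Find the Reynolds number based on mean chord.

Re = 1.08×10^7

Re = v·c/ν = 157 × 2.17 / (3.15×10⁻⁵) = 1.08×10^7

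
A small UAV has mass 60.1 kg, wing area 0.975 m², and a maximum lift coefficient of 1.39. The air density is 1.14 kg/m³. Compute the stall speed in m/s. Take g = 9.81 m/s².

Weight W = mg = 60.1 × 9.81 = 589.6 N.
From L = ½ρV²S·CL,max = W: V_stall = √(2W/(ρSCL,max)) = √(2·589.6/(1.14·0.975·1.39))
V_stall = √763.2 = 27.6 m/s

V_stall = 27.6 m/s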